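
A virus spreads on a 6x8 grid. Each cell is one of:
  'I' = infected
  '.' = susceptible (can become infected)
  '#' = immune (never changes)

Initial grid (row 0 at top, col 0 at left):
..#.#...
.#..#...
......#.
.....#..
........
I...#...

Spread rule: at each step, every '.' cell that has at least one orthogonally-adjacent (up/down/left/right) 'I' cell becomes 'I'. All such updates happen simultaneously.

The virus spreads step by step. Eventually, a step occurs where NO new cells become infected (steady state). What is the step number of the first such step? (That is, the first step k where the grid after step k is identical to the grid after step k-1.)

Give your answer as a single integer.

Step 0 (initial): 1 infected
Step 1: +2 new -> 3 infected
Step 2: +3 new -> 6 infected
Step 3: +4 new -> 10 infected
Step 4: +4 new -> 14 infected
Step 5: +4 new -> 18 infected
Step 6: +5 new -> 23 infected
Step 7: +4 new -> 27 infected
Step 8: +5 new -> 32 infected
Step 9: +3 new -> 35 infected
Step 10: +3 new -> 38 infected
Step 11: +2 new -> 40 infected
Step 12: +1 new -> 41 infected
Step 13: +0 new -> 41 infected

Answer: 13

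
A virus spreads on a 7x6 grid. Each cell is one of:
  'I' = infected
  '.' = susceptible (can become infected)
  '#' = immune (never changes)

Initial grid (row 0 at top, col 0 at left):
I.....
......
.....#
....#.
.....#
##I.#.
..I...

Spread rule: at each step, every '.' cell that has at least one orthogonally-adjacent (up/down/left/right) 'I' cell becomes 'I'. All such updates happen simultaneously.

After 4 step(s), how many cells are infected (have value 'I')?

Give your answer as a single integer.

Step 0 (initial): 3 infected
Step 1: +6 new -> 9 infected
Step 2: +8 new -> 17 infected
Step 3: +10 new -> 27 infected
Step 4: +4 new -> 31 infected

Answer: 31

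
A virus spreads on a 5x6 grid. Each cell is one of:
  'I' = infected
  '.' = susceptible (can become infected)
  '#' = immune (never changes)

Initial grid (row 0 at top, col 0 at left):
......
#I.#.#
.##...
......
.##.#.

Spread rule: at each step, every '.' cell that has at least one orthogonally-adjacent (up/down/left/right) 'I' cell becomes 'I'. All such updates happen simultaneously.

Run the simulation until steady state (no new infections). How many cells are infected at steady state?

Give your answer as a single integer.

Answer: 22

Derivation:
Step 0 (initial): 1 infected
Step 1: +2 new -> 3 infected
Step 2: +2 new -> 5 infected
Step 3: +1 new -> 6 infected
Step 4: +1 new -> 7 infected
Step 5: +2 new -> 9 infected
Step 6: +1 new -> 10 infected
Step 7: +3 new -> 13 infected
Step 8: +2 new -> 15 infected
Step 9: +3 new -> 18 infected
Step 10: +1 new -> 19 infected
Step 11: +1 new -> 20 infected
Step 12: +2 new -> 22 infected
Step 13: +0 new -> 22 infected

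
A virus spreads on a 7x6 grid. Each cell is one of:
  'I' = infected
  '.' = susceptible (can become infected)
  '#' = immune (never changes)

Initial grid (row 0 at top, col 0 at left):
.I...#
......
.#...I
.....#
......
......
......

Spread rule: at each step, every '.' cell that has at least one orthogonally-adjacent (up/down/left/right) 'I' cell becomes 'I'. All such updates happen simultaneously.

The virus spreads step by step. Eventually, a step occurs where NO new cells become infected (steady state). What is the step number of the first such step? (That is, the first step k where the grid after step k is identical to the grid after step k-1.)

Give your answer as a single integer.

Step 0 (initial): 2 infected
Step 1: +5 new -> 7 infected
Step 2: +6 new -> 13 infected
Step 3: +6 new -> 19 infected
Step 4: +5 new -> 24 infected
Step 5: +6 new -> 30 infected
Step 6: +5 new -> 35 infected
Step 7: +3 new -> 38 infected
Step 8: +1 new -> 39 infected
Step 9: +0 new -> 39 infected

Answer: 9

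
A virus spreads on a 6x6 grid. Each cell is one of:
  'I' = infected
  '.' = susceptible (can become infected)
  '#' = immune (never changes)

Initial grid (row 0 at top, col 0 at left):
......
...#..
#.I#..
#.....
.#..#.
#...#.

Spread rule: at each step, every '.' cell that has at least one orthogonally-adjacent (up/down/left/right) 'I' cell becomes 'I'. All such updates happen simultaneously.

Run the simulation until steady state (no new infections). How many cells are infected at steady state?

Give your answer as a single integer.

Answer: 27

Derivation:
Step 0 (initial): 1 infected
Step 1: +3 new -> 4 infected
Step 2: +5 new -> 9 infected
Step 3: +6 new -> 15 infected
Step 4: +6 new -> 21 infected
Step 5: +4 new -> 25 infected
Step 6: +2 new -> 27 infected
Step 7: +0 new -> 27 infected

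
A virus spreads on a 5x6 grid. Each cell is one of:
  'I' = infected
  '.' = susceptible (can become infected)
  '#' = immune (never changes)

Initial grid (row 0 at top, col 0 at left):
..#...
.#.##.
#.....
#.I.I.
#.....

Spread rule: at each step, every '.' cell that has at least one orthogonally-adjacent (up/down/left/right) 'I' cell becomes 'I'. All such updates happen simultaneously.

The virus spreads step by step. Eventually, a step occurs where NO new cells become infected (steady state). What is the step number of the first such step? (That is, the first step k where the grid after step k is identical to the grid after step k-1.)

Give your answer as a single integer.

Step 0 (initial): 2 infected
Step 1: +7 new -> 9 infected
Step 2: +7 new -> 16 infected
Step 3: +1 new -> 17 infected
Step 4: +1 new -> 18 infected
Step 5: +1 new -> 19 infected
Step 6: +1 new -> 20 infected
Step 7: +0 new -> 20 infected

Answer: 7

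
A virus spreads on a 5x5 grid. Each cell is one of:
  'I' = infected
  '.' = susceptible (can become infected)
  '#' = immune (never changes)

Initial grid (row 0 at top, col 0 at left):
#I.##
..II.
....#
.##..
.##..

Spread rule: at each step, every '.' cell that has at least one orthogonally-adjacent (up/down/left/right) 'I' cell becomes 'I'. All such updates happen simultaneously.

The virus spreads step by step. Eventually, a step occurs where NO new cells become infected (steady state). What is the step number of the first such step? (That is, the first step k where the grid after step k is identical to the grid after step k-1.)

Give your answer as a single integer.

Step 0 (initial): 3 infected
Step 1: +5 new -> 8 infected
Step 2: +3 new -> 11 infected
Step 3: +3 new -> 14 infected
Step 4: +2 new -> 16 infected
Step 5: +1 new -> 17 infected
Step 6: +0 new -> 17 infected

Answer: 6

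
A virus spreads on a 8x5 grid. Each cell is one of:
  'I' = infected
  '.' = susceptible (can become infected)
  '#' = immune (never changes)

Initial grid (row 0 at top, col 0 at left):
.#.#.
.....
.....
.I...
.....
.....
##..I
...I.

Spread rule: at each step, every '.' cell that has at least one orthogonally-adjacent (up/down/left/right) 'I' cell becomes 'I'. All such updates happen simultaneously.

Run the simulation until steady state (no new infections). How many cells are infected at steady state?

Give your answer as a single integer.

Step 0 (initial): 3 infected
Step 1: +8 new -> 11 infected
Step 2: +11 new -> 22 infected
Step 3: +8 new -> 30 infected
Step 4: +4 new -> 34 infected
Step 5: +1 new -> 35 infected
Step 6: +1 new -> 36 infected
Step 7: +0 new -> 36 infected

Answer: 36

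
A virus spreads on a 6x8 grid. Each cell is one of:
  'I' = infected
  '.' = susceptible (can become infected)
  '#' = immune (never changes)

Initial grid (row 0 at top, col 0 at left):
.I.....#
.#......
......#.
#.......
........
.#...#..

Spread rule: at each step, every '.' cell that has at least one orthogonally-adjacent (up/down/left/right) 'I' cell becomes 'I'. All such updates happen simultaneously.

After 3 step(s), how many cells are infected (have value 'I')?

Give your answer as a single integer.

Step 0 (initial): 1 infected
Step 1: +2 new -> 3 infected
Step 2: +3 new -> 6 infected
Step 3: +4 new -> 10 infected

Answer: 10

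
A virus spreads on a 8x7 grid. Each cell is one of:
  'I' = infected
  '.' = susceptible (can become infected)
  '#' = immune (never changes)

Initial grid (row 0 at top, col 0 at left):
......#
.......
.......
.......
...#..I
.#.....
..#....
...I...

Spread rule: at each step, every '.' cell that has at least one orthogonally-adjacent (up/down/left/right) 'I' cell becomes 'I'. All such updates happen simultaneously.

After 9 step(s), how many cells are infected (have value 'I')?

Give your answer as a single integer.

Step 0 (initial): 2 infected
Step 1: +6 new -> 8 infected
Step 2: +9 new -> 17 infected
Step 3: +9 new -> 26 infected
Step 4: +5 new -> 31 infected
Step 5: +6 new -> 37 infected
Step 6: +5 new -> 42 infected
Step 7: +4 new -> 46 infected
Step 8: +3 new -> 49 infected
Step 9: +2 new -> 51 infected

Answer: 51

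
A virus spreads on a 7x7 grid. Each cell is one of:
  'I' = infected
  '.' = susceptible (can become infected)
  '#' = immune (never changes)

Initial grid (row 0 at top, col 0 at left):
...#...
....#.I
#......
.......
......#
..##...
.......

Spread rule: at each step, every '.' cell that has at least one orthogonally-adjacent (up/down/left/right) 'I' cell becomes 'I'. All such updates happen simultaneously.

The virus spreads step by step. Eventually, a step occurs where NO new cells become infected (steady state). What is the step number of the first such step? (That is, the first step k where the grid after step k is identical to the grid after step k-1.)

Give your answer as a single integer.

Answer: 12

Derivation:
Step 0 (initial): 1 infected
Step 1: +3 new -> 4 infected
Step 2: +3 new -> 7 infected
Step 3: +3 new -> 10 infected
Step 4: +3 new -> 13 infected
Step 5: +5 new -> 18 infected
Step 6: +7 new -> 25 infected
Step 7: +6 new -> 31 infected
Step 8: +5 new -> 36 infected
Step 9: +4 new -> 40 infected
Step 10: +2 new -> 42 infected
Step 11: +1 new -> 43 infected
Step 12: +0 new -> 43 infected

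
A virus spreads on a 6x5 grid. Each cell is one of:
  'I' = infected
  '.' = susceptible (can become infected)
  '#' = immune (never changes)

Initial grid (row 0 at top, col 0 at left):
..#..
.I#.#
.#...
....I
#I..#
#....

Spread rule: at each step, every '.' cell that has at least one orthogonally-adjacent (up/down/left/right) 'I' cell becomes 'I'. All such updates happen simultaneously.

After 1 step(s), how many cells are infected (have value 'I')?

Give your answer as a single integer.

Answer: 10

Derivation:
Step 0 (initial): 3 infected
Step 1: +7 new -> 10 infected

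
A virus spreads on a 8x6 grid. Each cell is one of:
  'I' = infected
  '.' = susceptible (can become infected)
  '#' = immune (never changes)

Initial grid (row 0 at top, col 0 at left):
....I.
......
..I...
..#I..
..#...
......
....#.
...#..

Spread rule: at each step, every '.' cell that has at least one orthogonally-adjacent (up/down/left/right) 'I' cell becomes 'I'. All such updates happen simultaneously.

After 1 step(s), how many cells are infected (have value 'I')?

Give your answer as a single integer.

Answer: 11

Derivation:
Step 0 (initial): 3 infected
Step 1: +8 new -> 11 infected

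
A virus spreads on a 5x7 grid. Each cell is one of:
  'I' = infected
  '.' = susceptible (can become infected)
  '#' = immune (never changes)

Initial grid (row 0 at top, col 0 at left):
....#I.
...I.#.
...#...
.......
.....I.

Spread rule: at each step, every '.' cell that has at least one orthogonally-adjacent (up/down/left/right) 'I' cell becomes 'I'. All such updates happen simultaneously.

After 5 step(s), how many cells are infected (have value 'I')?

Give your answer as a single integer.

Answer: 32

Derivation:
Step 0 (initial): 3 infected
Step 1: +7 new -> 10 infected
Step 2: +9 new -> 19 infected
Step 3: +7 new -> 26 infected
Step 4: +4 new -> 30 infected
Step 5: +2 new -> 32 infected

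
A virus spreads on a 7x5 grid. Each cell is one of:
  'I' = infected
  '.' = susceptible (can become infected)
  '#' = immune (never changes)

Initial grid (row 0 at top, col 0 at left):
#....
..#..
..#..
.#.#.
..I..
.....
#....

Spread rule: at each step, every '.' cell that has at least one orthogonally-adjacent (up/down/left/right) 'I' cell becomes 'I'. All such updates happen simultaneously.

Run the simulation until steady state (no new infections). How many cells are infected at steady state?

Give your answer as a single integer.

Step 0 (initial): 1 infected
Step 1: +4 new -> 5 infected
Step 2: +5 new -> 10 infected
Step 3: +6 new -> 16 infected
Step 4: +3 new -> 19 infected
Step 5: +4 new -> 23 infected
Step 6: +3 new -> 26 infected
Step 7: +2 new -> 28 infected
Step 8: +1 new -> 29 infected
Step 9: +0 new -> 29 infected

Answer: 29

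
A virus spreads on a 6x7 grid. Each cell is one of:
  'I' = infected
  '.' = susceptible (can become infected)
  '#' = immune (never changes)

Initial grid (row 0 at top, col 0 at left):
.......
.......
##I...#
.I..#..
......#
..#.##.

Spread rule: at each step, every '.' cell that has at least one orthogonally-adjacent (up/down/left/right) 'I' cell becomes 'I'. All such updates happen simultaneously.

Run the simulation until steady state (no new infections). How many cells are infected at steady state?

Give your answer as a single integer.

Step 0 (initial): 2 infected
Step 1: +5 new -> 7 infected
Step 2: +8 new -> 15 infected
Step 3: +7 new -> 22 infected
Step 4: +6 new -> 28 infected
Step 5: +4 new -> 32 infected
Step 6: +1 new -> 33 infected
Step 7: +0 new -> 33 infected

Answer: 33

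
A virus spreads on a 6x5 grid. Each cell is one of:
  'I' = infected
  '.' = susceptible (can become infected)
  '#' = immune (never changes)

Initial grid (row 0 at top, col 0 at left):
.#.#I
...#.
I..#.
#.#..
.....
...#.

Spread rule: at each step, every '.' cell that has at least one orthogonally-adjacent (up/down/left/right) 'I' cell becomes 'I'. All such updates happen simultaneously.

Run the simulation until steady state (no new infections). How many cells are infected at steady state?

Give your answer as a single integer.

Step 0 (initial): 2 infected
Step 1: +3 new -> 5 infected
Step 2: +5 new -> 10 infected
Step 3: +3 new -> 13 infected
Step 4: +6 new -> 19 infected
Step 5: +4 new -> 23 infected
Step 6: +0 new -> 23 infected

Answer: 23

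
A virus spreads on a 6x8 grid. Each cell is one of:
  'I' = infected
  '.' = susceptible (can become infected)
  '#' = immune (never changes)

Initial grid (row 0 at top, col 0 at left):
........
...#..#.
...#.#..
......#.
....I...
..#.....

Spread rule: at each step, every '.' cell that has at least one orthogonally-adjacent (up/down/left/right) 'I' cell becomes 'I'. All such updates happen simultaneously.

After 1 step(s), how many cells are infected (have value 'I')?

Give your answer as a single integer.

Step 0 (initial): 1 infected
Step 1: +4 new -> 5 infected

Answer: 5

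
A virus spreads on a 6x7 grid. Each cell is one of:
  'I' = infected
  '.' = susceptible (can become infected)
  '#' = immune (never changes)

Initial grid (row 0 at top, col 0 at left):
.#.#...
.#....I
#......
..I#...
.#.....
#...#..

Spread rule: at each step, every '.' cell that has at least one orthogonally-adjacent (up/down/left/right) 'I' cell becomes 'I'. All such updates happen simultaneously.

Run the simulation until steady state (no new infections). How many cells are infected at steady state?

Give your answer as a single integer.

Step 0 (initial): 2 infected
Step 1: +6 new -> 8 infected
Step 2: +10 new -> 18 infected
Step 3: +10 new -> 28 infected
Step 4: +3 new -> 31 infected
Step 5: +1 new -> 32 infected
Step 6: +0 new -> 32 infected

Answer: 32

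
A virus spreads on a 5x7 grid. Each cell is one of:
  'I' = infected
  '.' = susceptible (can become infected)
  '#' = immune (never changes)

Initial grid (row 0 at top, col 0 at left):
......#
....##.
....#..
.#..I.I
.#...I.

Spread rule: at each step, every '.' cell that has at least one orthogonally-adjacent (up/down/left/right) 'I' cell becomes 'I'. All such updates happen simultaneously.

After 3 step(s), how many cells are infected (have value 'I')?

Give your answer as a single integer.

Answer: 16

Derivation:
Step 0 (initial): 3 infected
Step 1: +5 new -> 8 infected
Step 2: +5 new -> 13 infected
Step 3: +3 new -> 16 infected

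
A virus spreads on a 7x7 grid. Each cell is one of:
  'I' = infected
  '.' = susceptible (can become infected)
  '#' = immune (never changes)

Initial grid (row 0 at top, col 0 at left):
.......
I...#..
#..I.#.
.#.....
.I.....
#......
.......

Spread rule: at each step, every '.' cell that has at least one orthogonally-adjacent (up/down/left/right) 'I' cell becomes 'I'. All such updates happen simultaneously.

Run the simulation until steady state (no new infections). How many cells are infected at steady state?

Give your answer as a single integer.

Step 0 (initial): 3 infected
Step 1: +9 new -> 12 infected
Step 2: +10 new -> 22 infected
Step 3: +7 new -> 29 infected
Step 4: +5 new -> 34 infected
Step 5: +6 new -> 40 infected
Step 6: +3 new -> 43 infected
Step 7: +1 new -> 44 infected
Step 8: +0 new -> 44 infected

Answer: 44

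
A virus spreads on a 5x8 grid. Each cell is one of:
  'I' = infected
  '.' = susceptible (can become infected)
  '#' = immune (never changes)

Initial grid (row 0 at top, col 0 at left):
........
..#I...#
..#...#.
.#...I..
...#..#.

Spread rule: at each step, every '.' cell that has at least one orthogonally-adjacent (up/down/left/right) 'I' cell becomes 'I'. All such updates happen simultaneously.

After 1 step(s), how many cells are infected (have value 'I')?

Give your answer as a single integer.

Answer: 9

Derivation:
Step 0 (initial): 2 infected
Step 1: +7 new -> 9 infected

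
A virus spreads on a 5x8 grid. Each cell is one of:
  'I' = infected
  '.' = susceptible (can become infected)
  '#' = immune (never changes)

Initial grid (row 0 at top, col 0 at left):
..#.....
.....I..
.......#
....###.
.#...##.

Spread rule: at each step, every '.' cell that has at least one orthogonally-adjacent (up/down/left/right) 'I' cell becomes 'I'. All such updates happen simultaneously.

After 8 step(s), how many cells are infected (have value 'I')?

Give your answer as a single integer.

Step 0 (initial): 1 infected
Step 1: +4 new -> 5 infected
Step 2: +6 new -> 11 infected
Step 3: +4 new -> 15 infected
Step 4: +3 new -> 18 infected
Step 5: +5 new -> 23 infected
Step 6: +5 new -> 28 infected
Step 7: +1 new -> 29 infected
Step 8: +1 new -> 30 infected

Answer: 30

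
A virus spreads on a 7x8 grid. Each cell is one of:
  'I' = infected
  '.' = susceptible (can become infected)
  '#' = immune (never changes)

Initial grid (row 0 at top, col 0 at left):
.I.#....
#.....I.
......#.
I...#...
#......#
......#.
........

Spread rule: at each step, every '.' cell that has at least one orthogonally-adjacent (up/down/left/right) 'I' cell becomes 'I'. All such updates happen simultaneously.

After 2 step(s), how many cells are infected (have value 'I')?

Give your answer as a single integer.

Step 0 (initial): 3 infected
Step 1: +8 new -> 11 infected
Step 2: +9 new -> 20 infected

Answer: 20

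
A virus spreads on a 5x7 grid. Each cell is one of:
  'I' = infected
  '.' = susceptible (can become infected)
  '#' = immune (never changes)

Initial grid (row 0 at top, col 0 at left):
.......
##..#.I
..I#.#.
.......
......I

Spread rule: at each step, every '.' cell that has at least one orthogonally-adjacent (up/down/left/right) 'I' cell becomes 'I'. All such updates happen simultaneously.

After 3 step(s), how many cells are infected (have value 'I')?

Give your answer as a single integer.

Step 0 (initial): 3 infected
Step 1: +8 new -> 11 infected
Step 2: +9 new -> 20 infected
Step 3: +7 new -> 27 infected

Answer: 27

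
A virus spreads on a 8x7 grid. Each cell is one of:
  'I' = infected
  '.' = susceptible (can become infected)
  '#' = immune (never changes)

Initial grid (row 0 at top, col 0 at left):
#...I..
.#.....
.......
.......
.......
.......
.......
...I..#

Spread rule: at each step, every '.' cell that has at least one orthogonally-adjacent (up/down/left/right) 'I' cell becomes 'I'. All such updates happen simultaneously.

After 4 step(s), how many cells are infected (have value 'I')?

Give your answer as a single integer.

Answer: 40

Derivation:
Step 0 (initial): 2 infected
Step 1: +6 new -> 8 infected
Step 2: +10 new -> 18 infected
Step 3: +12 new -> 30 infected
Step 4: +10 new -> 40 infected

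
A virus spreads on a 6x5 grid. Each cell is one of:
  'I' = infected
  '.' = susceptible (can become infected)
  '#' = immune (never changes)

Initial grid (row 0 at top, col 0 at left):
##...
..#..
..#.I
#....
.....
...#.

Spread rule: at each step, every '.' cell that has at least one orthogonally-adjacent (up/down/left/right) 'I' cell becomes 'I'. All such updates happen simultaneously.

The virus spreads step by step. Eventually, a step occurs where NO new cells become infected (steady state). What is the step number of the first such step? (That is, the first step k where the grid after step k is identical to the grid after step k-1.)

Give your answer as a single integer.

Step 0 (initial): 1 infected
Step 1: +3 new -> 4 infected
Step 2: +4 new -> 8 infected
Step 3: +4 new -> 12 infected
Step 4: +3 new -> 15 infected
Step 5: +3 new -> 18 infected
Step 6: +4 new -> 22 infected
Step 7: +2 new -> 24 infected
Step 8: +0 new -> 24 infected

Answer: 8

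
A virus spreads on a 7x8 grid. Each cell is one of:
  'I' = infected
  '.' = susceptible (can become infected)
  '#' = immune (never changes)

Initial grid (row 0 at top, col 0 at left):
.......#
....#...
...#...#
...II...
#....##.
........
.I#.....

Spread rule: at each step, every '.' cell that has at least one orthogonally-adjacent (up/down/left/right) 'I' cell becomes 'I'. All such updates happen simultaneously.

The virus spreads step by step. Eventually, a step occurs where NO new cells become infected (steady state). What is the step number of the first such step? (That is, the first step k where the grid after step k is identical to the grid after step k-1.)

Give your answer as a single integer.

Step 0 (initial): 3 infected
Step 1: +7 new -> 10 infected
Step 2: +10 new -> 20 infected
Step 3: +9 new -> 29 infected
Step 4: +9 new -> 38 infected
Step 5: +8 new -> 46 infected
Step 6: +2 new -> 48 infected
Step 7: +0 new -> 48 infected

Answer: 7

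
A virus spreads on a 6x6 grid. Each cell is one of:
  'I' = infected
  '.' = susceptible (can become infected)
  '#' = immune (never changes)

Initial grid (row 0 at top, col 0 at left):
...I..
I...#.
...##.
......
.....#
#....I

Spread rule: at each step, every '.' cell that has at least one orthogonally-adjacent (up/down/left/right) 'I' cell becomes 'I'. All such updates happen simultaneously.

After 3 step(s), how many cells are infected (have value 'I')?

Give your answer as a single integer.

Answer: 24

Derivation:
Step 0 (initial): 3 infected
Step 1: +7 new -> 10 infected
Step 2: +7 new -> 17 infected
Step 3: +7 new -> 24 infected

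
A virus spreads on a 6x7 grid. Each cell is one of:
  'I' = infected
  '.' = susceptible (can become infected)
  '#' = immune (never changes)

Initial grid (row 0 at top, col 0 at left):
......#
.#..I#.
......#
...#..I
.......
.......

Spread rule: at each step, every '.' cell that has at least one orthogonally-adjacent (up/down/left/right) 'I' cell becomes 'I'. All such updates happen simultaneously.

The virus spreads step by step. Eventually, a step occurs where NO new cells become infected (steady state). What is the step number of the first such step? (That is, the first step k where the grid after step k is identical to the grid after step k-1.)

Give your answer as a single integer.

Step 0 (initial): 2 infected
Step 1: +5 new -> 7 infected
Step 2: +8 new -> 15 infected
Step 3: +4 new -> 19 infected
Step 4: +5 new -> 24 infected
Step 5: +5 new -> 29 infected
Step 6: +4 new -> 33 infected
Step 7: +2 new -> 35 infected
Step 8: +1 new -> 36 infected
Step 9: +0 new -> 36 infected

Answer: 9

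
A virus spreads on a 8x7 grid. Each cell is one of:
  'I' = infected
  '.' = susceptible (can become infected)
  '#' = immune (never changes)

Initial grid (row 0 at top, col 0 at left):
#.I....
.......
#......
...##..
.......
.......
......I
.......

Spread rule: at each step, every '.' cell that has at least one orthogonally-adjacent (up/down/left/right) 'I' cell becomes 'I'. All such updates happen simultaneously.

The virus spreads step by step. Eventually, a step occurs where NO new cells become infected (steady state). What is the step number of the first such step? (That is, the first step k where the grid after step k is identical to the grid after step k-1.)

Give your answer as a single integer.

Step 0 (initial): 2 infected
Step 1: +6 new -> 8 infected
Step 2: +8 new -> 16 infected
Step 3: +11 new -> 27 infected
Step 4: +11 new -> 38 infected
Step 5: +8 new -> 46 infected
Step 6: +4 new -> 50 infected
Step 7: +2 new -> 52 infected
Step 8: +0 new -> 52 infected

Answer: 8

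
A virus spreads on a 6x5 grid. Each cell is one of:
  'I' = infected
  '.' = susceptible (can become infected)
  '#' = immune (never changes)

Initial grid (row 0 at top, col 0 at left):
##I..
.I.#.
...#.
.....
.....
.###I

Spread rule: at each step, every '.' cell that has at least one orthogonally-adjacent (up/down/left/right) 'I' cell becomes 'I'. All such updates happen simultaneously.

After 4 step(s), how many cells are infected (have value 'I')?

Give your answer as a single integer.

Step 0 (initial): 3 infected
Step 1: +5 new -> 8 infected
Step 2: +6 new -> 14 infected
Step 3: +7 new -> 21 infected
Step 4: +1 new -> 22 infected

Answer: 22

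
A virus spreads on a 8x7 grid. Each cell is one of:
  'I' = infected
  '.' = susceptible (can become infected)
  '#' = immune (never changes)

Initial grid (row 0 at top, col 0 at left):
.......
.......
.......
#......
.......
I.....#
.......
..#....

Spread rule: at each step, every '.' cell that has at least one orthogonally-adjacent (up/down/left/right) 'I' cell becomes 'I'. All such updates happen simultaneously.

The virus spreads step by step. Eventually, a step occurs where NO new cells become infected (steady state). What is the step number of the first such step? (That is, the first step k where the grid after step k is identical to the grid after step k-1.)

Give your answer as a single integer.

Answer: 12

Derivation:
Step 0 (initial): 1 infected
Step 1: +3 new -> 4 infected
Step 2: +4 new -> 8 infected
Step 3: +5 new -> 13 infected
Step 4: +5 new -> 18 infected
Step 5: +8 new -> 26 infected
Step 6: +8 new -> 34 infected
Step 7: +8 new -> 42 infected
Step 8: +5 new -> 47 infected
Step 9: +3 new -> 50 infected
Step 10: +2 new -> 52 infected
Step 11: +1 new -> 53 infected
Step 12: +0 new -> 53 infected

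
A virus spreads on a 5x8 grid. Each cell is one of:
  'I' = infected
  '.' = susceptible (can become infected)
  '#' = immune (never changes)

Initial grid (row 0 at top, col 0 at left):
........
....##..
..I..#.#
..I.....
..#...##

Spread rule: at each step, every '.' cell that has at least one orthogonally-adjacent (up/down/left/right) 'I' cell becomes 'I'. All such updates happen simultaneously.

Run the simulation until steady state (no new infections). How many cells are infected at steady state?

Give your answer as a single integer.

Step 0 (initial): 2 infected
Step 1: +5 new -> 7 infected
Step 2: +9 new -> 16 infected
Step 3: +6 new -> 22 infected
Step 4: +4 new -> 26 infected
Step 5: +3 new -> 29 infected
Step 6: +2 new -> 31 infected
Step 7: +2 new -> 33 infected
Step 8: +0 new -> 33 infected

Answer: 33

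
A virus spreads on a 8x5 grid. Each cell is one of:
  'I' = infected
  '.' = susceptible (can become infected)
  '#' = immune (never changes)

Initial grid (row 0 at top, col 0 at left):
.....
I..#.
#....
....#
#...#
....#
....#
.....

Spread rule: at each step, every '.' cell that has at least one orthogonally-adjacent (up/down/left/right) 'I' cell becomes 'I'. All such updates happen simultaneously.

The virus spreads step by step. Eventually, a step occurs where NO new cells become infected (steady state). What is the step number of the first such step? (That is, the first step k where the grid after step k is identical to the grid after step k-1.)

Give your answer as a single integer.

Step 0 (initial): 1 infected
Step 1: +2 new -> 3 infected
Step 2: +3 new -> 6 infected
Step 3: +3 new -> 9 infected
Step 4: +5 new -> 14 infected
Step 5: +5 new -> 19 infected
Step 6: +5 new -> 24 infected
Step 7: +4 new -> 28 infected
Step 8: +3 new -> 31 infected
Step 9: +1 new -> 32 infected
Step 10: +1 new -> 33 infected
Step 11: +0 new -> 33 infected

Answer: 11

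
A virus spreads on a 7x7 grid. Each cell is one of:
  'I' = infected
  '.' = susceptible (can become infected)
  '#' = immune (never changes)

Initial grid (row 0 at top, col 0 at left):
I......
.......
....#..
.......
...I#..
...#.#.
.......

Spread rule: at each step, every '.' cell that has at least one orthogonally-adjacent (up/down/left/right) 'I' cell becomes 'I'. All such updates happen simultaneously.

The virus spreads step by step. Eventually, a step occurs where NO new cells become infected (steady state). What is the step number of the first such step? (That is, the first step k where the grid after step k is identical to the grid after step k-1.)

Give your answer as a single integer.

Answer: 8

Derivation:
Step 0 (initial): 2 infected
Step 1: +4 new -> 6 infected
Step 2: +8 new -> 14 infected
Step 3: +11 new -> 25 infected
Step 4: +8 new -> 33 infected
Step 5: +6 new -> 39 infected
Step 6: +5 new -> 44 infected
Step 7: +1 new -> 45 infected
Step 8: +0 new -> 45 infected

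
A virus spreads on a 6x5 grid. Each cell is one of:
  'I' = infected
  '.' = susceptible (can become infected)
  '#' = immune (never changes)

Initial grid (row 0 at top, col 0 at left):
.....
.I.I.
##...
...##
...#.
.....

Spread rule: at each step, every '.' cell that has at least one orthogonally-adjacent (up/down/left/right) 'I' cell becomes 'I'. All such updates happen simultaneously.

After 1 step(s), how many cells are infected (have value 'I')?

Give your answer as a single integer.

Answer: 8

Derivation:
Step 0 (initial): 2 infected
Step 1: +6 new -> 8 infected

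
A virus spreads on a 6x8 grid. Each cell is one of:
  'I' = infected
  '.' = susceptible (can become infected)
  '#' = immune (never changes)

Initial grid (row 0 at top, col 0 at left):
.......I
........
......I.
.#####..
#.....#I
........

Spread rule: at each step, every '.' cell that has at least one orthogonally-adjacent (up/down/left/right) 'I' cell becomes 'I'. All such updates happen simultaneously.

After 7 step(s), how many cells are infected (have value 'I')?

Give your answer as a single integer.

Step 0 (initial): 3 infected
Step 1: +8 new -> 11 infected
Step 2: +4 new -> 15 infected
Step 3: +4 new -> 19 infected
Step 4: +5 new -> 24 infected
Step 5: +5 new -> 29 infected
Step 6: +5 new -> 34 infected
Step 7: +5 new -> 39 infected

Answer: 39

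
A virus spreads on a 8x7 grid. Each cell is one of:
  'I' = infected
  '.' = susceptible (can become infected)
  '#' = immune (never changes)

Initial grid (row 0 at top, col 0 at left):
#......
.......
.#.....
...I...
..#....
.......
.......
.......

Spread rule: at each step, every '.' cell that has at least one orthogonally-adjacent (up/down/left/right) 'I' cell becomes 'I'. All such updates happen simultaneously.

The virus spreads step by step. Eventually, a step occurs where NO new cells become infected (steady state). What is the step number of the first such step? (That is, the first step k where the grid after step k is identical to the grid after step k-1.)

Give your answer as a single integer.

Answer: 8

Derivation:
Step 0 (initial): 1 infected
Step 1: +4 new -> 5 infected
Step 2: +7 new -> 12 infected
Step 3: +11 new -> 23 infected
Step 4: +13 new -> 36 infected
Step 5: +10 new -> 46 infected
Step 6: +5 new -> 51 infected
Step 7: +2 new -> 53 infected
Step 8: +0 new -> 53 infected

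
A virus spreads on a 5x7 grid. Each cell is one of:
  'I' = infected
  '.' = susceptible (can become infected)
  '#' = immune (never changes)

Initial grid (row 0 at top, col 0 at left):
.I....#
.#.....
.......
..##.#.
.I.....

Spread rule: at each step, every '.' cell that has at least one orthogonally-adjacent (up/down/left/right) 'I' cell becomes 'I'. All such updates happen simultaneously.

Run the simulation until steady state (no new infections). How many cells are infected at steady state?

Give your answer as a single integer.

Answer: 30

Derivation:
Step 0 (initial): 2 infected
Step 1: +5 new -> 7 infected
Step 2: +6 new -> 13 infected
Step 3: +5 new -> 18 infected
Step 4: +5 new -> 23 infected
Step 5: +3 new -> 26 infected
Step 6: +3 new -> 29 infected
Step 7: +1 new -> 30 infected
Step 8: +0 new -> 30 infected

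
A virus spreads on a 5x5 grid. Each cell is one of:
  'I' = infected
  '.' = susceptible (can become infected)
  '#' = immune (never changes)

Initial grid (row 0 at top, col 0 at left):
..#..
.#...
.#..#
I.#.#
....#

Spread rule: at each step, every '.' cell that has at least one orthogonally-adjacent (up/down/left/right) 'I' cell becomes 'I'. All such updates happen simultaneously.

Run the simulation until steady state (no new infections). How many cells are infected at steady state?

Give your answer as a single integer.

Step 0 (initial): 1 infected
Step 1: +3 new -> 4 infected
Step 2: +2 new -> 6 infected
Step 3: +2 new -> 8 infected
Step 4: +2 new -> 10 infected
Step 5: +1 new -> 11 infected
Step 6: +1 new -> 12 infected
Step 7: +2 new -> 14 infected
Step 8: +3 new -> 17 infected
Step 9: +1 new -> 18 infected
Step 10: +0 new -> 18 infected

Answer: 18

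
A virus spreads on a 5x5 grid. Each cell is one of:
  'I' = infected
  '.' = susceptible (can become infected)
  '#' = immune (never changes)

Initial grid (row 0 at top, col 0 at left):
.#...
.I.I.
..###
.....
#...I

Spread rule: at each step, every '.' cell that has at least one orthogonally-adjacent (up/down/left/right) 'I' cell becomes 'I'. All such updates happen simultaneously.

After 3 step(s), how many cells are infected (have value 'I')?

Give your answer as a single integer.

Step 0 (initial): 3 infected
Step 1: +7 new -> 10 infected
Step 2: +7 new -> 17 infected
Step 3: +3 new -> 20 infected

Answer: 20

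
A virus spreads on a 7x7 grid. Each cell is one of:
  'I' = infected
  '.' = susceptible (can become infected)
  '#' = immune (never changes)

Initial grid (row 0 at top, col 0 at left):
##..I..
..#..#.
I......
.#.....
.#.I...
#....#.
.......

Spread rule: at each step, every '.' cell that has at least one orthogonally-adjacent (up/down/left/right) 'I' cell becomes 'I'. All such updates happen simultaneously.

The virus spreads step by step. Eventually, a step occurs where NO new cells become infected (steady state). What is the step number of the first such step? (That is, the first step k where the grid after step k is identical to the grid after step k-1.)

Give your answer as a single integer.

Step 0 (initial): 3 infected
Step 1: +10 new -> 13 infected
Step 2: +14 new -> 27 infected
Step 3: +7 new -> 34 infected
Step 4: +5 new -> 39 infected
Step 5: +2 new -> 41 infected
Step 6: +0 new -> 41 infected

Answer: 6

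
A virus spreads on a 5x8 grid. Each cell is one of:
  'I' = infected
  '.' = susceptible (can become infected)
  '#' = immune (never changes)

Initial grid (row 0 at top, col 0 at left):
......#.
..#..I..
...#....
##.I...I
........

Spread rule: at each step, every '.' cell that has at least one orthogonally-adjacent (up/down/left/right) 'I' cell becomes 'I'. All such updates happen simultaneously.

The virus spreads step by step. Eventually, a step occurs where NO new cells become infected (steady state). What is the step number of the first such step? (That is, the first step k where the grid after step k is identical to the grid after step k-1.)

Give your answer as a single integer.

Answer: 7

Derivation:
Step 0 (initial): 3 infected
Step 1: +10 new -> 13 infected
Step 2: +10 new -> 23 infected
Step 3: +5 new -> 28 infected
Step 4: +4 new -> 32 infected
Step 5: +2 new -> 34 infected
Step 6: +1 new -> 35 infected
Step 7: +0 new -> 35 infected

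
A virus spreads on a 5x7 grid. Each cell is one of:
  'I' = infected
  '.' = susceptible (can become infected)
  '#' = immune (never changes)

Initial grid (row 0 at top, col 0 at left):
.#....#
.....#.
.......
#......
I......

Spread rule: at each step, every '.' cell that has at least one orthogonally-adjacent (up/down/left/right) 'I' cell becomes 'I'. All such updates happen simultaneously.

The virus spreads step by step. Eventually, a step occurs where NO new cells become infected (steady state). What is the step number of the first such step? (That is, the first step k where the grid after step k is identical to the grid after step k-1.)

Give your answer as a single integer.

Answer: 10

Derivation:
Step 0 (initial): 1 infected
Step 1: +1 new -> 2 infected
Step 2: +2 new -> 4 infected
Step 3: +3 new -> 7 infected
Step 4: +5 new -> 12 infected
Step 5: +5 new -> 17 infected
Step 6: +6 new -> 23 infected
Step 7: +4 new -> 27 infected
Step 8: +2 new -> 29 infected
Step 9: +2 new -> 31 infected
Step 10: +0 new -> 31 infected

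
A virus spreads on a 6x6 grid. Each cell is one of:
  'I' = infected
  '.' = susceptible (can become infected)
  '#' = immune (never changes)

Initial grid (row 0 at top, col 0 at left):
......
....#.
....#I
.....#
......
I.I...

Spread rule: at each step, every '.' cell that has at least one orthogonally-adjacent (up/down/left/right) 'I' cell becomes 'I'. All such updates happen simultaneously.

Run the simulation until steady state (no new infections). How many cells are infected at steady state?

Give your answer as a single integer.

Step 0 (initial): 3 infected
Step 1: +5 new -> 8 infected
Step 2: +6 new -> 14 infected
Step 3: +7 new -> 21 infected
Step 4: +7 new -> 28 infected
Step 5: +4 new -> 32 infected
Step 6: +1 new -> 33 infected
Step 7: +0 new -> 33 infected

Answer: 33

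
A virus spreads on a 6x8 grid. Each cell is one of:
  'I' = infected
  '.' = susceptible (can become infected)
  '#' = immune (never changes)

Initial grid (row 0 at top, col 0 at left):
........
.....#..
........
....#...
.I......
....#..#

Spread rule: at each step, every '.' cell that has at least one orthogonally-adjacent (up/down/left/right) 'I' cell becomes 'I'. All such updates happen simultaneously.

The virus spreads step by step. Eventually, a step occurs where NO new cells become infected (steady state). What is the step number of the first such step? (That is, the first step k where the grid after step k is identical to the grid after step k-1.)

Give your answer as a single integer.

Answer: 11

Derivation:
Step 0 (initial): 1 infected
Step 1: +4 new -> 5 infected
Step 2: +6 new -> 11 infected
Step 3: +6 new -> 17 infected
Step 4: +5 new -> 22 infected
Step 5: +7 new -> 29 infected
Step 6: +6 new -> 35 infected
Step 7: +3 new -> 38 infected
Step 8: +3 new -> 41 infected
Step 9: +2 new -> 43 infected
Step 10: +1 new -> 44 infected
Step 11: +0 new -> 44 infected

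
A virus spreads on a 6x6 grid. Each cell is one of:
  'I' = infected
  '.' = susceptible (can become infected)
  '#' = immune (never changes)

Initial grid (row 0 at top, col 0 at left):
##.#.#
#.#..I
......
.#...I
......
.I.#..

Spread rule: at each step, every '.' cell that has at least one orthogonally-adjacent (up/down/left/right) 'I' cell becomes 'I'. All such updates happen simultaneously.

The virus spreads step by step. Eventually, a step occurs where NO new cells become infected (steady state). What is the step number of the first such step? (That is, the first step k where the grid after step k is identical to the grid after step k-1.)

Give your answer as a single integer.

Step 0 (initial): 3 infected
Step 1: +7 new -> 10 infected
Step 2: +8 new -> 18 infected
Step 3: +5 new -> 23 infected
Step 4: +2 new -> 25 infected
Step 5: +1 new -> 26 infected
Step 6: +1 new -> 27 infected
Step 7: +0 new -> 27 infected

Answer: 7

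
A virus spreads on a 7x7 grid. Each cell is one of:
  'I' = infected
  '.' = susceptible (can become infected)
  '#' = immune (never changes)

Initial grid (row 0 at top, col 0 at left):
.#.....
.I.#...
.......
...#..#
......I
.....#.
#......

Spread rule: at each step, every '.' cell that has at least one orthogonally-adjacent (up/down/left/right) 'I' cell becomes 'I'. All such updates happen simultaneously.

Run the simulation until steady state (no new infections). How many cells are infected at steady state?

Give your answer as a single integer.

Answer: 43

Derivation:
Step 0 (initial): 2 infected
Step 1: +5 new -> 7 infected
Step 2: +8 new -> 15 infected
Step 3: +10 new -> 25 infected
Step 4: +9 new -> 34 infected
Step 5: +7 new -> 41 infected
Step 6: +2 new -> 43 infected
Step 7: +0 new -> 43 infected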